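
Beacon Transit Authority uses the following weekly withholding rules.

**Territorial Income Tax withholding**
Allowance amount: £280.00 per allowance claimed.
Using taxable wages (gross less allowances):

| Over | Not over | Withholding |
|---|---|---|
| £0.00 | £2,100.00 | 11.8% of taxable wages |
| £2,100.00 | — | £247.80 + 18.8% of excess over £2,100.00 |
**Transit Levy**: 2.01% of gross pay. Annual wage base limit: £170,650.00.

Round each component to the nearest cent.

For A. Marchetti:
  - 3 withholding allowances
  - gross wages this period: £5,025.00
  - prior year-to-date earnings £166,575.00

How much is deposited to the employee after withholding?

£4,303.31

Territorial Income Tax: taxable = £5,025.00 − 3×£280.00 = £4,185.00
  £247.80 + 18.8% × (£4,185.00 − £2,100.00) = £247.80 + 18.8% × £2,085.00 = £639.78
Transit Levy: cap £170,650.00 − YTD £166,575.00 = £4,075.00 subject; 2.01% × £4,075.00 = £81.91
Total withheld: £639.78 + £81.91 = £721.69
Net pay: £5,025.00 − £721.69 = £4,303.31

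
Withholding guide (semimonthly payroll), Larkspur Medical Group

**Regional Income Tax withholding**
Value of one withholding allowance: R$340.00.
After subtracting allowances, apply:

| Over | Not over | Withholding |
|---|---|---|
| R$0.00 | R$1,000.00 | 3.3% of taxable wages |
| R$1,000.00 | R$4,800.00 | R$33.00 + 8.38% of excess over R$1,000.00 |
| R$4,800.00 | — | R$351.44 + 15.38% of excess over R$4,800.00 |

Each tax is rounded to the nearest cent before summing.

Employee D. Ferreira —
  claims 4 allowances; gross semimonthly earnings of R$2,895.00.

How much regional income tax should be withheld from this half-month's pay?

R$77.83

Regional Income Tax: taxable = R$2,895.00 − 4×R$340.00 = R$1,535.00
  R$33.00 + 8.38% × (R$1,535.00 − R$1,000.00) = R$33.00 + 8.38% × R$535.00 = R$77.83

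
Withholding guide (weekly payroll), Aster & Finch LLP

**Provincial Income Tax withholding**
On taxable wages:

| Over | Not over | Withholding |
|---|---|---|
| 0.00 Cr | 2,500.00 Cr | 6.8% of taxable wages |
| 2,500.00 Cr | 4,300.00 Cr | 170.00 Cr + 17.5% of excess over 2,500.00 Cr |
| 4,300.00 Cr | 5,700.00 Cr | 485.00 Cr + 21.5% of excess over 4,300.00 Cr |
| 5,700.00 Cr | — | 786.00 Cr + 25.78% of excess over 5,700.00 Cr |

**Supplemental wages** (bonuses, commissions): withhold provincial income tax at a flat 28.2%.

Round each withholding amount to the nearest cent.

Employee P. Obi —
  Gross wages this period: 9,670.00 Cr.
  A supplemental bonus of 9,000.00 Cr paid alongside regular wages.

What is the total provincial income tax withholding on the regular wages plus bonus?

Provincial Income Tax: taxable = 9,670.00 Cr
  786.00 Cr + 25.78% × (9,670.00 Cr − 5,700.00 Cr) = 786.00 Cr + 25.78% × 3,970.00 Cr = 1,809.47 Cr
Supplemental (28.2% flat on bonus): 28.2% × 9,000.00 Cr = 2,538.00 Cr
Total provincial income tax: 1,809.47 Cr + 2,538.00 Cr = 4,347.47 Cr

4,347.47 Cr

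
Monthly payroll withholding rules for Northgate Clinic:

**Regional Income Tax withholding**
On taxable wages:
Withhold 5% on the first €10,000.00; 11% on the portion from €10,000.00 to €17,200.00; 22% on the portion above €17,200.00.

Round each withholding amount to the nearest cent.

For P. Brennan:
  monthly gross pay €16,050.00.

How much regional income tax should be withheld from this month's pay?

€1,165.50

Regional Income Tax: taxable = €16,050.00
  €500.00 + 11% × (€16,050.00 − €10,000.00) = €500.00 + 11% × €6,050.00 = €1,165.50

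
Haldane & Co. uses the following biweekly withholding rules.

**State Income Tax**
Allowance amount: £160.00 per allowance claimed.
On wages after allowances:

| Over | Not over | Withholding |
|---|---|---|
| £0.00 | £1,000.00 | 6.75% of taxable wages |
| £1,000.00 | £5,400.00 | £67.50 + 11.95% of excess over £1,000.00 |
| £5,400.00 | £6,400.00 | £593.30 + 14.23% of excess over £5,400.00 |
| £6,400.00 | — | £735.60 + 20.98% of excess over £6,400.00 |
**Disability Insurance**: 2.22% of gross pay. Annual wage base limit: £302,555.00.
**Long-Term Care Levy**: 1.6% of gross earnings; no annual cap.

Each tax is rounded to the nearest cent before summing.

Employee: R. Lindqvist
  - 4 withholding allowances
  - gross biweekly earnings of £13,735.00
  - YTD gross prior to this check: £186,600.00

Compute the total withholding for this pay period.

State Income Tax: taxable = £13,735.00 − 4×£160.00 = £13,095.00
  £735.60 + 20.98% × (£13,095.00 − £6,400.00) = £735.60 + 20.98% × £6,695.00 = £2,140.21
Disability Insurance: 2.22% × £13,735.00 = £304.92
Long-Term Care Levy: 1.6% × £13,735.00 = £219.76
Total: £2,140.21 + £304.92 + £219.76 = £2,664.89

£2,664.89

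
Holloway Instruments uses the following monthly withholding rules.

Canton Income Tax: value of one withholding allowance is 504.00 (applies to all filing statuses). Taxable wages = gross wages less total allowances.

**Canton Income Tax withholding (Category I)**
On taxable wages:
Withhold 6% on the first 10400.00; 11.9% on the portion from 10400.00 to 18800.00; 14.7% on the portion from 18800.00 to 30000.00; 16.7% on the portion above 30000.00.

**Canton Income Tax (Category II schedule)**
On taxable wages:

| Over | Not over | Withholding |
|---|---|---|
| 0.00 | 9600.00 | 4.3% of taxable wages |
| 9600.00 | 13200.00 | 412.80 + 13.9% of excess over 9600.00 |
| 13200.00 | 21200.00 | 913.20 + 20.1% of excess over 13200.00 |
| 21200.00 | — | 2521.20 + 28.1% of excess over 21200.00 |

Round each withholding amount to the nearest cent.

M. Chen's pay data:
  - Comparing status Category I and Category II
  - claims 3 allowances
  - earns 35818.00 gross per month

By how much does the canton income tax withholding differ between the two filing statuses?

2214.89

Canton Income Tax (Category I): taxable = 35818.00 − 3×504.00 = 34306.00
  3270.00 + 16.7% × (34306.00 − 30000.00) = 3270.00 + 16.7% × 4306.00 = 3989.10
Canton Income Tax (Category II): taxable = 35818.00 − 3×504.00 = 34306.00
  2521.20 + 28.1% × (34306.00 − 21200.00) = 2521.20 + 28.1% × 13106.00 = 6203.99
Difference: |3989.10 − 6203.99| = 2214.89 (higher under Category II)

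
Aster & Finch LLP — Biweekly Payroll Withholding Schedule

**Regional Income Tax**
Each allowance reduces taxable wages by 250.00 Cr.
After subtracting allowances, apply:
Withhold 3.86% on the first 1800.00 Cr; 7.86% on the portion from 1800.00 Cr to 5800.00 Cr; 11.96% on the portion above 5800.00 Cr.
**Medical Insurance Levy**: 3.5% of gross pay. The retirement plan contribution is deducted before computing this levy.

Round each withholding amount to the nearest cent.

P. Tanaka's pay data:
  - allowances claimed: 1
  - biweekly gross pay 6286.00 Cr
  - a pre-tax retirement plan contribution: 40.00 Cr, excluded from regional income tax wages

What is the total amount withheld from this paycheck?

Regional Income Tax: taxable = 6286.00 Cr − 40.00 Cr − 1×250.00 Cr = 5996.00 Cr
  383.88 Cr + 11.96% × (5996.00 Cr − 5800.00 Cr) = 383.88 Cr + 11.96% × 196.00 Cr = 407.32 Cr
Medical Insurance Levy: 3.5% × 6246.00 Cr = 218.61 Cr
Total: 407.32 Cr + 218.61 Cr = 625.93 Cr

625.93 Cr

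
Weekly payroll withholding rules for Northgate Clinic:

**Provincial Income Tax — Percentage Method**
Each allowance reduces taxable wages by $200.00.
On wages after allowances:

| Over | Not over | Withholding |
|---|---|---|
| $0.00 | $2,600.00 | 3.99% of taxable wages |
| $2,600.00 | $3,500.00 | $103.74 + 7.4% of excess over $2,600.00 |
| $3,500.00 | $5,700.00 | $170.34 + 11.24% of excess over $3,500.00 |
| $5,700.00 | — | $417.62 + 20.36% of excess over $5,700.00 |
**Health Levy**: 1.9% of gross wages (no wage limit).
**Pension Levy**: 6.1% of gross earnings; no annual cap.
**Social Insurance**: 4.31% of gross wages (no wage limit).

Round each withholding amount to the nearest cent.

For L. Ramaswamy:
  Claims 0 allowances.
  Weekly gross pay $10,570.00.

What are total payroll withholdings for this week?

Provincial Income Tax: taxable = $10,570.00
  $417.62 + 20.36% × ($10,570.00 − $5,700.00) = $417.62 + 20.36% × $4,870.00 = $1,409.15
Health Levy: 1.9% × $10,570.00 = $200.83
Pension Levy: 6.1% × $10,570.00 = $644.77
Social Insurance: 4.31% × $10,570.00 = $455.57
Total: $1,409.15 + $200.83 + $644.77 + $455.57 = $2,710.32

$2,710.32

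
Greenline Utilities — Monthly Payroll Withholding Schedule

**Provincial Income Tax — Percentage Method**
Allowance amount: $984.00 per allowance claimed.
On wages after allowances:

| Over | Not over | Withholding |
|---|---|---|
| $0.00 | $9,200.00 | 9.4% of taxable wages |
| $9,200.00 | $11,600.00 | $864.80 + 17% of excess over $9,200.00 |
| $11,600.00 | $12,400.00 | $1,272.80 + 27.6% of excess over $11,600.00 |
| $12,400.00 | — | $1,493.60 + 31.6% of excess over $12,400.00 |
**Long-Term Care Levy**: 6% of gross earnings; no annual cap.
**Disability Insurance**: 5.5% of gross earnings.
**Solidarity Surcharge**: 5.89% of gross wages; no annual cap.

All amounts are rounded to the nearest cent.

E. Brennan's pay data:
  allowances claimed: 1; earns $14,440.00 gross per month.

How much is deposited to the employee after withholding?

$10,101.58

Provincial Income Tax: taxable = $14,440.00 − 1×$984.00 = $13,456.00
  $1,493.60 + 31.6% × ($13,456.00 − $12,400.00) = $1,493.60 + 31.6% × $1,056.00 = $1,827.30
Long-Term Care Levy: 6% × $14,440.00 = $866.40
Disability Insurance: 5.5% × $14,440.00 = $794.20
Solidarity Surcharge: 5.89% × $14,440.00 = $850.52
Total withheld: $1,827.30 + $866.40 + $794.20 + $850.52 = $4,338.42
Net pay: $14,440.00 − $4,338.42 = $10,101.58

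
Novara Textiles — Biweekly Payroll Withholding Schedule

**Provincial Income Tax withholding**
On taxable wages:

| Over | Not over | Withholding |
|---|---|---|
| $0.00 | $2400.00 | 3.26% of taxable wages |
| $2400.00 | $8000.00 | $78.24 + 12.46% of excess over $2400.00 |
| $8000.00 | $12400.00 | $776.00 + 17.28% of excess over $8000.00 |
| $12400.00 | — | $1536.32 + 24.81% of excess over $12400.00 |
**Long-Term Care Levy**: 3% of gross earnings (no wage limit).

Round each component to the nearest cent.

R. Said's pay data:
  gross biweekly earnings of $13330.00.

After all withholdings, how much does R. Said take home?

$11163.05

Provincial Income Tax: taxable = $13330.00
  $1536.32 + 24.81% × ($13330.00 − $12400.00) = $1536.32 + 24.81% × $930.00 = $1767.05
Long-Term Care Levy: 3% × $13330.00 = $399.90
Total withheld: $1767.05 + $399.90 = $2166.95
Net pay: $13330.00 − $2166.95 = $11163.05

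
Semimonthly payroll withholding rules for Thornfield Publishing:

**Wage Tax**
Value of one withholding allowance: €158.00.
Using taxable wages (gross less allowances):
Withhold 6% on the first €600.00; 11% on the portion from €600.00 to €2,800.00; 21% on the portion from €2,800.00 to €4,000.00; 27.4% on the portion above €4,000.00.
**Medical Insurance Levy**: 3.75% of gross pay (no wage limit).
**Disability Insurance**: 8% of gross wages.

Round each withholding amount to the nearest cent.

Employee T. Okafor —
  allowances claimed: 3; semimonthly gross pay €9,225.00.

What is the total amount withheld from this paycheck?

€2,915.71

Wage Tax: taxable = €9,225.00 − 3×€158.00 = €8,751.00
  €530.00 + 27.4% × (€8,751.00 − €4,000.00) = €530.00 + 27.4% × €4,751.00 = €1,831.77
Medical Insurance Levy: 3.75% × €9,225.00 = €345.94
Disability Insurance: 8% × €9,225.00 = €738.00
Total: €1,831.77 + €345.94 + €738.00 = €2,915.71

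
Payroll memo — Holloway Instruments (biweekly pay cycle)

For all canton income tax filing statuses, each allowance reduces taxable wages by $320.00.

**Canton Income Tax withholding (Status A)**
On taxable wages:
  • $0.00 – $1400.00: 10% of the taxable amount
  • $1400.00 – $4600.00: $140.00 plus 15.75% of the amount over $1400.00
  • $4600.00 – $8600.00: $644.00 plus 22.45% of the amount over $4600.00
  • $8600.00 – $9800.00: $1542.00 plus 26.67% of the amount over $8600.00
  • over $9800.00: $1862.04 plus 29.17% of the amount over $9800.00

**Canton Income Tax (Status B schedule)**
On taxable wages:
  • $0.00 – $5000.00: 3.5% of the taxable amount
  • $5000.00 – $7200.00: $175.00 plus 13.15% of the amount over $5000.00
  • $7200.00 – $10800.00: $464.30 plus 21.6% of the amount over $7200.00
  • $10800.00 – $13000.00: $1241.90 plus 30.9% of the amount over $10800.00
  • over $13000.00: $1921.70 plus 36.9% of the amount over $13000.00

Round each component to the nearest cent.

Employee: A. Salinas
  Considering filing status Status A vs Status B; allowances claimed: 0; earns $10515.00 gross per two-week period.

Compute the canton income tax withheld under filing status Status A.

$2070.61

Canton Income Tax (Status A): taxable = $10515.00
  $1862.04 + 29.17% × ($10515.00 − $9800.00) = $1862.04 + 29.17% × $715.00 = $2070.61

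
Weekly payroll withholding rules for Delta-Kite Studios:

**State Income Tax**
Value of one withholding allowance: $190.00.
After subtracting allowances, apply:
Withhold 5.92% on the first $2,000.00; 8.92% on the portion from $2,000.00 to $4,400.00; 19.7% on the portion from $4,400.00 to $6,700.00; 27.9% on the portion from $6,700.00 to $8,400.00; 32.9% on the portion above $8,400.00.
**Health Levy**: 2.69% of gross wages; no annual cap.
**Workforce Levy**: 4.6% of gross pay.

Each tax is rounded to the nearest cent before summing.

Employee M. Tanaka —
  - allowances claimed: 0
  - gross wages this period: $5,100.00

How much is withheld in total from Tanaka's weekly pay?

State Income Tax: taxable = $5,100.00
  $332.48 + 19.7% × ($5,100.00 − $4,400.00) = $332.48 + 19.7% × $700.00 = $470.38
Health Levy: 2.69% × $5,100.00 = $137.19
Workforce Levy: 4.6% × $5,100.00 = $234.60
Total: $470.38 + $137.19 + $234.60 = $842.17

$842.17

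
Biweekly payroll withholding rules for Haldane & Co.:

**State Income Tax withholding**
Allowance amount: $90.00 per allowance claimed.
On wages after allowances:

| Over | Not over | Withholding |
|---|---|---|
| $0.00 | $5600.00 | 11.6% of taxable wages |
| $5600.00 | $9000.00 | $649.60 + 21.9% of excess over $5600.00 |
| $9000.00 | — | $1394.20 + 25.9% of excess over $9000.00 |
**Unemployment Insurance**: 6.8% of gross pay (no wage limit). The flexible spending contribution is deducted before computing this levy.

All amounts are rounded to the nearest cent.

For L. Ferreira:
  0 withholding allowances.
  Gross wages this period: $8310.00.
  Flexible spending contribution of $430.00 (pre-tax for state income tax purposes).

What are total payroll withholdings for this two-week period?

State Income Tax: taxable = $8310.00 − $430.00 = $7880.00
  $649.60 + 21.9% × ($7880.00 − $5600.00) = $649.60 + 21.9% × $2280.00 = $1148.92
Unemployment Insurance: 6.8% × $7880.00 = $535.84
Total: $1148.92 + $535.84 = $1684.76

$1684.76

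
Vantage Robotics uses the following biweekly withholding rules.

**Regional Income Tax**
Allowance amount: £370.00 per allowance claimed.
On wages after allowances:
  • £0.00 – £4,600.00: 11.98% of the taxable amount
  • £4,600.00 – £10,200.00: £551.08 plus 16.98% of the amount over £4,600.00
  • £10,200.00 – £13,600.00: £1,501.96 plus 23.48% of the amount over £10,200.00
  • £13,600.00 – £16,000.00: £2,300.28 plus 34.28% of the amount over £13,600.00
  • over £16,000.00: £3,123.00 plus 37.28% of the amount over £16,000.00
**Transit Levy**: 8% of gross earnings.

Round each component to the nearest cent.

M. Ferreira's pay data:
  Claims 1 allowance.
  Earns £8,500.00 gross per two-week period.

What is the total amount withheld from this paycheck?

Regional Income Tax: taxable = £8,500.00 − 1×£370.00 = £8,130.00
  £551.08 + 16.98% × (£8,130.00 − £4,600.00) = £551.08 + 16.98% × £3,530.00 = £1,150.47
Transit Levy: 8% × £8,500.00 = £680.00
Total: £1,150.47 + £680.00 = £1,830.47

£1,830.47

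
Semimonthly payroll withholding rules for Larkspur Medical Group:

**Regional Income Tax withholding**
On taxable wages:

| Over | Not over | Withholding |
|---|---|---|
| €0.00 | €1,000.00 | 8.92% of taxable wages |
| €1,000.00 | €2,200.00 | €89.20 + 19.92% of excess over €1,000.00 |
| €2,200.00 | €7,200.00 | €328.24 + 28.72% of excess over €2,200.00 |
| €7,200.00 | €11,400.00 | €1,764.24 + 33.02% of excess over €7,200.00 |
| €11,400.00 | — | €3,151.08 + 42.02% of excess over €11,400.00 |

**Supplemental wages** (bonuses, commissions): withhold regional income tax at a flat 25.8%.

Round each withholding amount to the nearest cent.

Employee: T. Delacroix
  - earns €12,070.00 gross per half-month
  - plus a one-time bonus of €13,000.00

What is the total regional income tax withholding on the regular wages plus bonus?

€6,786.61

Regional Income Tax: taxable = €12,070.00
  €3,151.08 + 42.02% × (€12,070.00 − €11,400.00) = €3,151.08 + 42.02% × €670.00 = €3,432.61
Supplemental (25.8% flat on bonus): 25.8% × €13,000.00 = €3,354.00
Total regional income tax: €3,432.61 + €3,354.00 = €6,786.61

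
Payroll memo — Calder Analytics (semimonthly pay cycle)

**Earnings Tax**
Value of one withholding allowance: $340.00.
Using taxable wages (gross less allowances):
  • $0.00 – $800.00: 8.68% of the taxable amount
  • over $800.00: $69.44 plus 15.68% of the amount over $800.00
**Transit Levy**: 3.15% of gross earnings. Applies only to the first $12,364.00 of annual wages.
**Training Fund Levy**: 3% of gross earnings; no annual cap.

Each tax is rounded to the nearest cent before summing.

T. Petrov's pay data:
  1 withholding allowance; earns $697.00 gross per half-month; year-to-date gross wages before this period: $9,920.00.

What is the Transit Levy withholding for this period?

Transit Levy: 3.15% × $697.00 = $21.96

$21.96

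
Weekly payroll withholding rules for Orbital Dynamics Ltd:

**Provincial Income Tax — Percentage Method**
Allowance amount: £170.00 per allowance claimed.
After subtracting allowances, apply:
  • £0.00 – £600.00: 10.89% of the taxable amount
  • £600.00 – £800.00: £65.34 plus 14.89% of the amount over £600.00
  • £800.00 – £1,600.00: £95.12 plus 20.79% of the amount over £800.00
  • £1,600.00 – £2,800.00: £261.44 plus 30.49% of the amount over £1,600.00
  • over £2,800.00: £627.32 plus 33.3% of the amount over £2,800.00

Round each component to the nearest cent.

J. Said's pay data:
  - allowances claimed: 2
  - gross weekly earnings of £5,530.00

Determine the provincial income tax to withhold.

Provincial Income Tax: taxable = £5,530.00 − 2×£170.00 = £5,190.00
  £627.32 + 33.3% × (£5,190.00 − £2,800.00) = £627.32 + 33.3% × £2,390.00 = £1,423.19

£1,423.19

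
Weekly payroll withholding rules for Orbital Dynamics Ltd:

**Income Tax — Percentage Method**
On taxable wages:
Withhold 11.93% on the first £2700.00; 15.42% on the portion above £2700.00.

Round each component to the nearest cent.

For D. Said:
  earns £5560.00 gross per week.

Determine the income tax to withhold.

£763.12

Income Tax: taxable = £5560.00
  £322.11 + 15.42% × (£5560.00 − £2700.00) = £322.11 + 15.42% × £2860.00 = £763.12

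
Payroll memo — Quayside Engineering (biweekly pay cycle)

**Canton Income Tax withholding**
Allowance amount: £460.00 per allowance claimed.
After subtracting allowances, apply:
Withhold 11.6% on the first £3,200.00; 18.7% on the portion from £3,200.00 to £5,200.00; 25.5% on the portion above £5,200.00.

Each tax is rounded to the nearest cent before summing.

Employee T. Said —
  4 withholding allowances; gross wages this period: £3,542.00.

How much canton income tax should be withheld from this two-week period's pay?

£197.43

Canton Income Tax: taxable = £3,542.00 − 4×£460.00 = £1,702.00
  11.6% × £1,702.00 = £197.43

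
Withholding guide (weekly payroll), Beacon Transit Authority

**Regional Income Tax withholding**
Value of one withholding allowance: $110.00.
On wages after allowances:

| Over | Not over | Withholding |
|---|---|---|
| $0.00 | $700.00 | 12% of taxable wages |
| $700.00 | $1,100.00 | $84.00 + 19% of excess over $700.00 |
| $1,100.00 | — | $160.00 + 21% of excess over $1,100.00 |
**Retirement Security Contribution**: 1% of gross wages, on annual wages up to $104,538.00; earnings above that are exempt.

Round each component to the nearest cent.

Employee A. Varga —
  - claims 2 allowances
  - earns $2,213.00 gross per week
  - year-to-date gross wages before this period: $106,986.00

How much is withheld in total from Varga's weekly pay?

Regional Income Tax: taxable = $2,213.00 − 2×$110.00 = $1,993.00
  $160.00 + 21% × ($1,993.00 − $1,100.00) = $160.00 + 21% × $893.00 = $347.53
Retirement Security Contribution: YTD $106,986.00 ≥ cap $104,538.00 → $0.00
Total: $347.53 + $0.00 = $347.53

$347.53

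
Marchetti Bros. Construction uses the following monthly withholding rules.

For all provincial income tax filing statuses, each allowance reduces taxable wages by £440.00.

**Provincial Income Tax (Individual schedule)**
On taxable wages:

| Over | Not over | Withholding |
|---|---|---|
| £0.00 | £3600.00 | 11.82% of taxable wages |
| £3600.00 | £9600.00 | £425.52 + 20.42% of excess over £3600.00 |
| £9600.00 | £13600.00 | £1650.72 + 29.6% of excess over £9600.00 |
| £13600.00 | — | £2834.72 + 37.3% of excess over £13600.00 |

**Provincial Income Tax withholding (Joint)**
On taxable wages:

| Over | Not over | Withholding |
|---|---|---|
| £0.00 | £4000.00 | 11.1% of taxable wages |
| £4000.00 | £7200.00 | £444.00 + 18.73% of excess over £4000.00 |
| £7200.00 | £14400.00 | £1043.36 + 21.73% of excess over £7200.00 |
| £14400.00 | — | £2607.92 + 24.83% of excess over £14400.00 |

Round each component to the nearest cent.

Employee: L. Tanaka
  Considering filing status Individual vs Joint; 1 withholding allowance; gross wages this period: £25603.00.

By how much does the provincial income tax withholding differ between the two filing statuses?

Provincial Income Tax (Individual): taxable = £25603.00 − 1×£440.00 = £25163.00
  £2834.72 + 37.3% × (£25163.00 − £13600.00) = £2834.72 + 37.3% × £11563.00 = £7147.72
Provincial Income Tax (Joint): taxable = £25603.00 − 1×£440.00 = £25163.00
  £2607.92 + 24.83% × (£25163.00 − £14400.00) = £2607.92 + 24.83% × £10763.00 = £5280.37
Difference: |£7147.72 − £5280.37| = £1867.35 (higher under Individual)

£1867.35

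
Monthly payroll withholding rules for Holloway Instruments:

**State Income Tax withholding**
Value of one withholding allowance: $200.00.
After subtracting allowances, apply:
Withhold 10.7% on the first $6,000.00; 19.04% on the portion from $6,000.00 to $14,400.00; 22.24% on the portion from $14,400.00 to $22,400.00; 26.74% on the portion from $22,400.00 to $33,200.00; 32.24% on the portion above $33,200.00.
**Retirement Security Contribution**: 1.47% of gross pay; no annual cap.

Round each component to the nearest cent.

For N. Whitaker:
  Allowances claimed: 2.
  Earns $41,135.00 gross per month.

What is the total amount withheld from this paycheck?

$9,942.44

State Income Tax: taxable = $41,135.00 − 2×$200.00 = $40,735.00
  $6,908.48 + 32.24% × ($40,735.00 − $33,200.00) = $6,908.48 + 32.24% × $7,535.00 = $9,337.76
Retirement Security Contribution: 1.47% × $41,135.00 = $604.68
Total: $9,337.76 + $604.68 = $9,942.44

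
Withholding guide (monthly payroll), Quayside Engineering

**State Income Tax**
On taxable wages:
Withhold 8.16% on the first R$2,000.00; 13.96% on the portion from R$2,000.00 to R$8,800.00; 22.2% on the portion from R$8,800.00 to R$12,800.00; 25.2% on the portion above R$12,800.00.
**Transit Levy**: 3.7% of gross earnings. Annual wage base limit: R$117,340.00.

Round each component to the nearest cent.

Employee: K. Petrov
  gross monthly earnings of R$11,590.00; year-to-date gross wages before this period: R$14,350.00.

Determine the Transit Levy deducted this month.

R$428.83

Transit Levy: 3.7% × R$11,590.00 = R$428.83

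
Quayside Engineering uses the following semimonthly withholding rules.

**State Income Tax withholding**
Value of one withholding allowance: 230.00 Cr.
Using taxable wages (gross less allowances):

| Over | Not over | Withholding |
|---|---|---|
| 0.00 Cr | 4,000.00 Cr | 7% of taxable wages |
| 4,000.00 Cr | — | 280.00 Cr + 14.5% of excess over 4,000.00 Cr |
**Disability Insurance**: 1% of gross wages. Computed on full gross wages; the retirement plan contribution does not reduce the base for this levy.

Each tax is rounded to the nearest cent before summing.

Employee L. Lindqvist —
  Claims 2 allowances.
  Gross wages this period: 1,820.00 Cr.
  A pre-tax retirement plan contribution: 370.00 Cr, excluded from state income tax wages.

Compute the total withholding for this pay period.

87.50 Cr

State Income Tax: taxable = 1,820.00 Cr − 370.00 Cr − 2×230.00 Cr = 990.00 Cr
  7% × 990.00 Cr = 69.30 Cr
Disability Insurance: 1% × 1,820.00 Cr = 18.20 Cr
Total: 69.30 Cr + 18.20 Cr = 87.50 Cr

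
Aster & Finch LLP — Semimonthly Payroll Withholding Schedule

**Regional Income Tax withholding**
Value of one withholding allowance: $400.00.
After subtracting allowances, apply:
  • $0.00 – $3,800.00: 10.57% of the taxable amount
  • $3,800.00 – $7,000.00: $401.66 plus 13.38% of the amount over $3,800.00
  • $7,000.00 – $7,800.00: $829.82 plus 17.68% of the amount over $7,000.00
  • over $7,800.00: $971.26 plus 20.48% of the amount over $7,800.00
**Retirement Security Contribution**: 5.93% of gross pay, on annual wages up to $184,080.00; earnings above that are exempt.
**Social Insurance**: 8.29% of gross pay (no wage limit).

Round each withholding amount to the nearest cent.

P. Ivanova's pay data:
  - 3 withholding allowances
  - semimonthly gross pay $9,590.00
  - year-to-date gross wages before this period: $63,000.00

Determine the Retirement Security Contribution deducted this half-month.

Retirement Security Contribution: 5.93% × $9,590.00 = $568.69

$568.69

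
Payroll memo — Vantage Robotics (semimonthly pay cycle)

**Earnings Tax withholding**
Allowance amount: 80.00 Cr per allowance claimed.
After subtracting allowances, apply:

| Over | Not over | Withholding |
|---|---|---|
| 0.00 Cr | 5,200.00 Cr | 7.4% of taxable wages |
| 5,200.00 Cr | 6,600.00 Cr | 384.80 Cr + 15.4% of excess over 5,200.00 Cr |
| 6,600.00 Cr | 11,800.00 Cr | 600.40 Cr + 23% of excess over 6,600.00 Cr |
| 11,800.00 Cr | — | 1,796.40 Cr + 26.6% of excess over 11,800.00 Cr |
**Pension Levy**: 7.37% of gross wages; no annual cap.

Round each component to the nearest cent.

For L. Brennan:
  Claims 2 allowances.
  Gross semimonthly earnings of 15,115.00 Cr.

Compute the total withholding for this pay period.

Earnings Tax: taxable = 15,115.00 Cr − 2×80.00 Cr = 14,955.00 Cr
  1,796.40 Cr + 26.6% × (14,955.00 Cr − 11,800.00 Cr) = 1,796.40 Cr + 26.6% × 3,155.00 Cr = 2,635.63 Cr
Pension Levy: 7.37% × 15,115.00 Cr = 1,113.98 Cr
Total: 2,635.63 Cr + 1,113.98 Cr = 3,749.61 Cr

3,749.61 Cr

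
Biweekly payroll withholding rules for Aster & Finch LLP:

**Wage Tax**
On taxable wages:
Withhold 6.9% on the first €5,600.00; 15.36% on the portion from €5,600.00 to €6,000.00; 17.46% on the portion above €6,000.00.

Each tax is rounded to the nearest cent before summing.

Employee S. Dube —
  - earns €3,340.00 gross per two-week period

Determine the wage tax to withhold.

Wage Tax: taxable = €3,340.00
  6.9% × €3,340.00 = €230.46

€230.46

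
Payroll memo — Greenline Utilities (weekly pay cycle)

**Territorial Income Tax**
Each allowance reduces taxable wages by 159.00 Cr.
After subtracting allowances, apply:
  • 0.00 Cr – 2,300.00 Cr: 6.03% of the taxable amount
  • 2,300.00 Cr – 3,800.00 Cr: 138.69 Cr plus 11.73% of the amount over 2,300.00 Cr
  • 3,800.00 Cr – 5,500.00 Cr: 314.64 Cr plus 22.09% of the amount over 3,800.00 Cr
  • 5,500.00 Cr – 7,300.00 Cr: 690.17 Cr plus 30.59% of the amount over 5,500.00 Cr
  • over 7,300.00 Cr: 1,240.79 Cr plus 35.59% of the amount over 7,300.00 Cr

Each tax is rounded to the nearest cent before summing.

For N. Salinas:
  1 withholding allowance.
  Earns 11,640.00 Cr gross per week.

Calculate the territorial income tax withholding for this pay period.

Territorial Income Tax: taxable = 11,640.00 Cr − 1×159.00 Cr = 11,481.00 Cr
  1,240.79 Cr + 35.59% × (11,481.00 Cr − 7,300.00 Cr) = 1,240.79 Cr + 35.59% × 4,181.00 Cr = 2,728.81 Cr

2,728.81 Cr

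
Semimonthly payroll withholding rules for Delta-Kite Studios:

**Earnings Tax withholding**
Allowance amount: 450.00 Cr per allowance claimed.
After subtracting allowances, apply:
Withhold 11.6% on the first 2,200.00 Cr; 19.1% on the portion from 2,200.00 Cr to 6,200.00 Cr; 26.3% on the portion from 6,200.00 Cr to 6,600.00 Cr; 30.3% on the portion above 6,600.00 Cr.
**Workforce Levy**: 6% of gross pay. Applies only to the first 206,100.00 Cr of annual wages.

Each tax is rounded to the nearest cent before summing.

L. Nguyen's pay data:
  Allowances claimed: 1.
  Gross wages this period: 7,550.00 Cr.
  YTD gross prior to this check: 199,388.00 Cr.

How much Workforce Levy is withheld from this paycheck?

402.72 Cr

Workforce Levy: cap 206,100.00 Cr − YTD 199,388.00 Cr = 6,712.00 Cr subject; 6% × 6,712.00 Cr = 402.72 Cr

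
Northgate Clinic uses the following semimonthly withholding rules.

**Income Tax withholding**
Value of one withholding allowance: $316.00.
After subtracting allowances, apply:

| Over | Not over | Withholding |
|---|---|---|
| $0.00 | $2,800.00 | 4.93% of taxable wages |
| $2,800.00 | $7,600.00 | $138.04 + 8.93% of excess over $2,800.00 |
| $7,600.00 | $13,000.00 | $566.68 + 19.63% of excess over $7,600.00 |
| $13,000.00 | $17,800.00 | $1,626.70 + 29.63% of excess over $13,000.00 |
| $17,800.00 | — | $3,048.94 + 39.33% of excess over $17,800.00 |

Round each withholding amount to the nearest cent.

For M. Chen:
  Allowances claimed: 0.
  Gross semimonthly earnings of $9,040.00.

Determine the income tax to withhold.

$849.35

Income Tax: taxable = $9,040.00
  $566.68 + 19.63% × ($9,040.00 − $7,600.00) = $566.68 + 19.63% × $1,440.00 = $849.35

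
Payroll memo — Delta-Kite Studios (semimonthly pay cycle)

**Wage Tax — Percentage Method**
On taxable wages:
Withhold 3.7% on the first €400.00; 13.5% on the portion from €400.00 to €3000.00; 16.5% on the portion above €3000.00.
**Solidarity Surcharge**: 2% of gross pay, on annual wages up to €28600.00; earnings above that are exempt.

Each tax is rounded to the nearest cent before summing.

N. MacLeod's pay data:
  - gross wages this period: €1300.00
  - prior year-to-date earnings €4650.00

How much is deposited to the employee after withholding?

Wage Tax: taxable = €1300.00
  €14.80 + 13.5% × (€1300.00 − €400.00) = €14.80 + 13.5% × €900.00 = €136.30
Solidarity Surcharge: 2% × €1300.00 = €26.00
Total withheld: €136.30 + €26.00 = €162.30
Net pay: €1300.00 − €162.30 = €1137.70

€1137.70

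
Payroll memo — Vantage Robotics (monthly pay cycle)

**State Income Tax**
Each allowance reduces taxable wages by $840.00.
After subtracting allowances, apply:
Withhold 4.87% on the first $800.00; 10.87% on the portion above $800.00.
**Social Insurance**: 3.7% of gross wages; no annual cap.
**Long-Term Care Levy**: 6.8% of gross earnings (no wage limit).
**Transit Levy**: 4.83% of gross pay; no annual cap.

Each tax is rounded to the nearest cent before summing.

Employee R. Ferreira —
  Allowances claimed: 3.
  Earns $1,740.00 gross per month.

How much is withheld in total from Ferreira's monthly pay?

State Income Tax: taxable = $1,740.00 − 3×$840.00 = $-780.00
  Taxable ≤ 0 → $0.00
Social Insurance: 3.7% × $1,740.00 = $64.38
Long-Term Care Levy: 6.8% × $1,740.00 = $118.32
Transit Levy: 4.83% × $1,740.00 = $84.04
Total: $0.00 + $64.38 + $118.32 + $84.04 = $266.74

$266.74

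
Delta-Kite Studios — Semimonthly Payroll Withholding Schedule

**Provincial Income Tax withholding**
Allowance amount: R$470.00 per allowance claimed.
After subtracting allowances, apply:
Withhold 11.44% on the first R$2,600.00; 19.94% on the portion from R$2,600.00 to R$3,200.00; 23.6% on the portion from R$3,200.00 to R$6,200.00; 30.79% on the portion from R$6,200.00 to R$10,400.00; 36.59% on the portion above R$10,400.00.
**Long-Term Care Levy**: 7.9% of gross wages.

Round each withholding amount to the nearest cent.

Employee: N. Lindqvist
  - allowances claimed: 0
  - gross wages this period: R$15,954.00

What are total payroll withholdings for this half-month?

R$5,710.84

Provincial Income Tax: taxable = R$15,954.00
  R$2,418.26 + 36.59% × (R$15,954.00 − R$10,400.00) = R$2,418.26 + 36.59% × R$5,554.00 = R$4,450.47
Long-Term Care Levy: 7.9% × R$15,954.00 = R$1,260.37
Total: R$4,450.47 + R$1,260.37 = R$5,710.84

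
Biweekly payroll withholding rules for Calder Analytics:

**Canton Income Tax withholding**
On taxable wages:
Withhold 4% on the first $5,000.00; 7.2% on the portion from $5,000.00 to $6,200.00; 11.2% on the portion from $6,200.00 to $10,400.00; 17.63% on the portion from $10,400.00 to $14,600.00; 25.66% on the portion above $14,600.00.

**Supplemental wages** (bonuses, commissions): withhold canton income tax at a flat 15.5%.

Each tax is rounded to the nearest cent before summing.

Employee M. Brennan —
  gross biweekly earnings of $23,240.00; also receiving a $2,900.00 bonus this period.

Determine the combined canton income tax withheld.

$4,163.78

Canton Income Tax: taxable = $23,240.00
  $1,497.26 + 25.66% × ($23,240.00 − $14,600.00) = $1,497.26 + 25.66% × $8,640.00 = $3,714.28
Supplemental (15.5% flat on bonus): 15.5% × $2,900.00 = $449.50
Total canton income tax: $3,714.28 + $449.50 = $4,163.78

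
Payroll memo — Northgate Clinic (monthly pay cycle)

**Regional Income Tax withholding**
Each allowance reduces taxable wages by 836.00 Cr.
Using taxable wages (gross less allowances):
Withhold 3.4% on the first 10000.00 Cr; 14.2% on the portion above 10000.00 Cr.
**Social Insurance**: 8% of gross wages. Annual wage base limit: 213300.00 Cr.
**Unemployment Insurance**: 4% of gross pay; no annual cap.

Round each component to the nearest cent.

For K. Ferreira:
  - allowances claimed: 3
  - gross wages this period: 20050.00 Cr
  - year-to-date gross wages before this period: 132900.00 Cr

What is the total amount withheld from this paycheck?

3816.96 Cr

Regional Income Tax: taxable = 20050.00 Cr − 3×836.00 Cr = 17542.00 Cr
  340.00 Cr + 14.2% × (17542.00 Cr − 10000.00 Cr) = 340.00 Cr + 14.2% × 7542.00 Cr = 1410.96 Cr
Social Insurance: 8% × 20050.00 Cr = 1604.00 Cr
Unemployment Insurance: 4% × 20050.00 Cr = 802.00 Cr
Total: 1410.96 Cr + 1604.00 Cr + 802.00 Cr = 3816.96 Cr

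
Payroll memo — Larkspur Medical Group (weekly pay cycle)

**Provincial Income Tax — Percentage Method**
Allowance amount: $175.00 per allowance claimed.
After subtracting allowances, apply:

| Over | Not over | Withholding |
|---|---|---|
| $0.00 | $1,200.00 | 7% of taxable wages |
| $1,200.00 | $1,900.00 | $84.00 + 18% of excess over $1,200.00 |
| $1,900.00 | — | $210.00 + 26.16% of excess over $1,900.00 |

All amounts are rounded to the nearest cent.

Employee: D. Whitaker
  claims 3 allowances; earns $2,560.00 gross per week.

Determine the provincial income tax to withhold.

$245.32

Provincial Income Tax: taxable = $2,560.00 − 3×$175.00 = $2,035.00
  $210.00 + 26.16% × ($2,035.00 − $1,900.00) = $210.00 + 26.16% × $135.00 = $245.32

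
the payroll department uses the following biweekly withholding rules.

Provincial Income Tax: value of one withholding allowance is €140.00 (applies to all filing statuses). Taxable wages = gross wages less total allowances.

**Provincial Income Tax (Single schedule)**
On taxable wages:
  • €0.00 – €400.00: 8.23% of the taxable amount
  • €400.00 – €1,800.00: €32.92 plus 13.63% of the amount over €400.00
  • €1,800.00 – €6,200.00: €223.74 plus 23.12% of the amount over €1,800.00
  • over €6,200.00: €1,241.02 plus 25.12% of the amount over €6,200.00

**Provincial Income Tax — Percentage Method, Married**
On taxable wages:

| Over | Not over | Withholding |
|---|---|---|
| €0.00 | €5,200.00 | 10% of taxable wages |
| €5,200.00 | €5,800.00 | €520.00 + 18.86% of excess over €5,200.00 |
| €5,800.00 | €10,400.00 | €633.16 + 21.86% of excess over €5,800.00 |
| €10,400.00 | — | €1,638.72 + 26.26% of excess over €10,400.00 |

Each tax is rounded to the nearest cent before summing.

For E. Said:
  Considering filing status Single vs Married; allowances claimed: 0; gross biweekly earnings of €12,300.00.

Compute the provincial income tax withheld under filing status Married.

Provincial Income Tax (Married): taxable = €12,300.00
  €1,638.72 + 26.26% × (€12,300.00 − €10,400.00) = €1,638.72 + 26.26% × €1,900.00 = €2,137.66

€2,137.66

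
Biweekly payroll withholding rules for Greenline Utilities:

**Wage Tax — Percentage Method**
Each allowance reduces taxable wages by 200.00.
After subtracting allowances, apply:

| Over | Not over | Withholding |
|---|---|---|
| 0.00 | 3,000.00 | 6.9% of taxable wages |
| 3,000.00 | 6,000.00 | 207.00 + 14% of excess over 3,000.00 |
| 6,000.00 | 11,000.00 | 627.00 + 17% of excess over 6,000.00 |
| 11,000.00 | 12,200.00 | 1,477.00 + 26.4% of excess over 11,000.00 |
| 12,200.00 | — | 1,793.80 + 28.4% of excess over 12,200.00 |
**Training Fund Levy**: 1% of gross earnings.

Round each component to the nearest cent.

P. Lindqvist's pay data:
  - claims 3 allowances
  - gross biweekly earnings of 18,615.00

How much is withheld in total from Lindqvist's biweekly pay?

Wage Tax: taxable = 18,615.00 − 3×200.00 = 18,015.00
  1,793.80 + 28.4% × (18,015.00 − 12,200.00) = 1,793.80 + 28.4% × 5,815.00 = 3,445.26
Training Fund Levy: 1% × 18,615.00 = 186.15
Total: 3,445.26 + 186.15 = 3,631.41

3,631.41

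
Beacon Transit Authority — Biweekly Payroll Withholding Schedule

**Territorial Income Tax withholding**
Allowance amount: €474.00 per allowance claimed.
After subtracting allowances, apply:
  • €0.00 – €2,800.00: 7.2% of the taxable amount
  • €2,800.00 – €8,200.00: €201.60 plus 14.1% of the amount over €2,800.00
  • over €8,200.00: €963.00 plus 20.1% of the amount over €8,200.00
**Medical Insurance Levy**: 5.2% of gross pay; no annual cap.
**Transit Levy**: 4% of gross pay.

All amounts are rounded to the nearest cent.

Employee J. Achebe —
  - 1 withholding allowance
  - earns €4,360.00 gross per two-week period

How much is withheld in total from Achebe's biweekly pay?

Territorial Income Tax: taxable = €4,360.00 − 1×€474.00 = €3,886.00
  €201.60 + 14.1% × (€3,886.00 − €2,800.00) = €201.60 + 14.1% × €1,086.00 = €354.73
Medical Insurance Levy: 5.2% × €4,360.00 = €226.72
Transit Levy: 4% × €4,360.00 = €174.40
Total: €354.73 + €226.72 + €174.40 = €755.85

€755.85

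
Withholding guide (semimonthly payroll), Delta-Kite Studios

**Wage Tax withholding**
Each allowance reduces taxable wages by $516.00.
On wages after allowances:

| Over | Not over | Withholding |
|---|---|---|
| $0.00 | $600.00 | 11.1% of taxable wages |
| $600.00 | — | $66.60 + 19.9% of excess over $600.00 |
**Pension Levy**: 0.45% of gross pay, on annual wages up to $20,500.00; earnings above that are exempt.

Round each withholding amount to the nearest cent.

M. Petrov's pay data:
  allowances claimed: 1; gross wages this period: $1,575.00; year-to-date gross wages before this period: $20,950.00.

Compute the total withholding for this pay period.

Wage Tax: taxable = $1,575.00 − 1×$516.00 = $1,059.00
  $66.60 + 19.9% × ($1,059.00 − $600.00) = $66.60 + 19.9% × $459.00 = $157.94
Pension Levy: YTD $20,950.00 ≥ cap $20,500.00 → $0.00
Total: $157.94 + $0.00 = $157.94

$157.94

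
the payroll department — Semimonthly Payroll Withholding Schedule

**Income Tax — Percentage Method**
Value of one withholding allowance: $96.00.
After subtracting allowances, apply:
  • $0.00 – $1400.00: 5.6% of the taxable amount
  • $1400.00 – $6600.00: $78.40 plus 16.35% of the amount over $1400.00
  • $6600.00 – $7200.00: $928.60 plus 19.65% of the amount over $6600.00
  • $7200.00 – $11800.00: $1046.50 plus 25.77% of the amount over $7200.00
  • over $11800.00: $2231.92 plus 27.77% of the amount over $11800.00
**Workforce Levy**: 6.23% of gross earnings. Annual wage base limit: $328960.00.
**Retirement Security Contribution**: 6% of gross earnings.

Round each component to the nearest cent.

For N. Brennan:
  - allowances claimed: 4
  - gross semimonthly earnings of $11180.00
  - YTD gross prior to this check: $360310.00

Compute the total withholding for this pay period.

$2643.99

Income Tax: taxable = $11180.00 − 4×$96.00 = $10796.00
  $1046.50 + 25.77% × ($10796.00 − $7200.00) = $1046.50 + 25.77% × $3596.00 = $1973.19
Workforce Levy: YTD $360310.00 ≥ cap $328960.00 → $0.00
Retirement Security Contribution: 6% × $11180.00 = $670.80
Total: $1973.19 + $0.00 + $670.80 = $2643.99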